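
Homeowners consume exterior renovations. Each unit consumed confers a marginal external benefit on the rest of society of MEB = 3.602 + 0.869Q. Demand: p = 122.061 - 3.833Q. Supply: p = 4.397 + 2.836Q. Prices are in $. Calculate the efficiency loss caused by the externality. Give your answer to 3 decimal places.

DWL = $30.905

Market equilibrium (private): 4.397 + 2.836Q = 122.061 - 3.833Q → Q_m = 17.6434.
Social marginal benefit = demand + MEB = 125.663 - 2.964Q.
Set SMB = MC: 125.663 - 2.964Q = 4.397 + 2.836Q → Q* = 20.9079.
Height of the DWL triangle at Q_m is SMB(Q_m) − MC(Q_m) = MEB(Q_m) = 18.9341.
DWL = ½ × 3.2645 × 18.9341 = 30.9052.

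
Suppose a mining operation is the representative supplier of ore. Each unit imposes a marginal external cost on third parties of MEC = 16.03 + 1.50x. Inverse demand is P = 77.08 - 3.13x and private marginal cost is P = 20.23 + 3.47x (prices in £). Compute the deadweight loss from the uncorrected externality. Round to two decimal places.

DWL = £51.74

Market equilibrium (private): 20.23 + 3.47x = 77.08 - 3.13x → x_m = 8.6136.
Social marginal cost = private MC + MEC = 36.26 + 4.97x.
Set SMC = demand: 36.26 + 4.97x = 77.08 - 3.13x → x* = 5.0395.
The welfare-loss triangle has base |x_m − x*| and height MEC(x_m) (the vertical gap between SMC and demand is zero at x* and MEC at x_m).
DWL = ½ × 3.5741 × 28.9505 = 51.7360.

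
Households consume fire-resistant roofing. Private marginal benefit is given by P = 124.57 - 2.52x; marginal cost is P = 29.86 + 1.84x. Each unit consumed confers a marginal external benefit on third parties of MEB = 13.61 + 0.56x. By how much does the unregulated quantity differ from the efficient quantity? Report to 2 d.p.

Market equilibrium (private): 29.86 + 1.84x = 124.57 - 2.52x → x_m = 21.7225.
Social marginal benefit = demand + MEB = 138.18 - 1.96x.
Set SMB = MC: 138.18 - 1.96x = 29.86 + 1.84x → x* = 28.5053.
Gap = |21.7225 − 28.5053| = 6.7828.

6.78 units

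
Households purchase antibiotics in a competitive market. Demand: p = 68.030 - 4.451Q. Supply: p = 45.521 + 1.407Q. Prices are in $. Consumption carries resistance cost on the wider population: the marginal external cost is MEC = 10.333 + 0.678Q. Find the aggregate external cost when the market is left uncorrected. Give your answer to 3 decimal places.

Market equilibrium (private): 45.521 + 1.407Q = 68.030 - 4.451Q → Q_m = 3.8424.
Total external cost = ∫₀^{Q_m} (10.333 + 0.678Q) dQ = 10.333×3.8424 + ½×0.678×3.8424² = 44.7085.

$44.709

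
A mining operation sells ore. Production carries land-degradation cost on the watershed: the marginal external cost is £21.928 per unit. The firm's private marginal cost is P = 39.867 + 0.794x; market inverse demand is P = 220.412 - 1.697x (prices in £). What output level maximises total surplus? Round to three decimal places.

x* = 63.676

Social marginal cost = private MC + MEC = 61.795 + 0.794x.
Set SMC = demand: 61.795 + 0.794x = 220.412 - 1.697x → x* = 63.6760.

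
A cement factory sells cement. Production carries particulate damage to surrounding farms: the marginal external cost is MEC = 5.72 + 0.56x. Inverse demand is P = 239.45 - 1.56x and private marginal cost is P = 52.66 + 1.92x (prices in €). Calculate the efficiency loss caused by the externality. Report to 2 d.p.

DWL = €158.43

Market equilibrium (private): 52.66 + 1.92x = 239.45 - 1.56x → x_m = 53.6753.
Social marginal cost = private MC + MEC = 58.38 + 2.48x.
Set SMC = demand: 58.38 + 2.48x = 239.45 - 1.56x → x* = 44.8193.
The welfare-loss triangle has base |x_m − x*| and height MEC(x_m) (the vertical gap between SMC and demand is zero at x* and MEC at x_m).
DWL = ½ × 8.8560 × 35.7782 = 158.4259.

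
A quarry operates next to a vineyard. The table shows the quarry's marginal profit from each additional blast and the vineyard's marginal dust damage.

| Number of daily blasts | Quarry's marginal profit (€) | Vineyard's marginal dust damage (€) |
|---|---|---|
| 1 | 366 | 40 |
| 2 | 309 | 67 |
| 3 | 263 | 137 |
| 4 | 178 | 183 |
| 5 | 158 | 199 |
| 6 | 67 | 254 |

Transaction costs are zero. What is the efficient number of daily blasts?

Bargaining reaches the level where marginal profit last exceeds marginal dust damage.
That holds through level 3 (263 ≥ 137) but not at 4 (178 < 183).

3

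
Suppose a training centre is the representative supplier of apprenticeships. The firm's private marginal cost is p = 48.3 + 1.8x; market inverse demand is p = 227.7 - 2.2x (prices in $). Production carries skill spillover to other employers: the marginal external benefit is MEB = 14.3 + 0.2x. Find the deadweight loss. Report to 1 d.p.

Market equilibrium (private): 48.3 + 1.8x = 227.7 - 2.2x → x_m = 44.8500.
Social marginal cost = private MC − MEB = 34.0 + 1.6x.
Set SMC = demand: 34.0 + 1.6x = 227.7 - 2.2x → x* = 50.9737.
The welfare-loss triangle has base |x_m − x*| and height MEB(x_m) (the vertical gap between SMC and demand is zero at x* and MEB at x_m).
DWL = ½ × 6.1237 × 23.2700 = 71.2492.

DWL = $71.2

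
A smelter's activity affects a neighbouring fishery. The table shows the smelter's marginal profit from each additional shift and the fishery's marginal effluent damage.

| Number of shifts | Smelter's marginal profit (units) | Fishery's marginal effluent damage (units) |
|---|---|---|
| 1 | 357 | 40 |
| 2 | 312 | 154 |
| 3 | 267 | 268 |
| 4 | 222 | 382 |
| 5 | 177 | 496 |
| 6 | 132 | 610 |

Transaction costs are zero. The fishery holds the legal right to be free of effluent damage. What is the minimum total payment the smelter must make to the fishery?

194

Efficient level: marginal profit ≥ marginal effluent damage through level 2, so k* = 2.
With the fishery holding the right, the smelter must at least compensate total damage at k*: 40 + 154 = 194.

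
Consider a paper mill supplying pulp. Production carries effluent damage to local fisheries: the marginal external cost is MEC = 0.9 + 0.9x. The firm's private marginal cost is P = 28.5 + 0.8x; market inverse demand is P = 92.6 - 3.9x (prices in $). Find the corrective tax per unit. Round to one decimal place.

tax = $11.1 per unit

Social marginal cost = private MC + MEC = 29.4 + 1.7x.
Set SMC = demand: 29.4 + 1.7x = 92.6 - 3.9x → x* = 11.2857.
The Pigouvian tax equals MEC at x*: 0.9 + 0.9×11.2857 = 11.0571.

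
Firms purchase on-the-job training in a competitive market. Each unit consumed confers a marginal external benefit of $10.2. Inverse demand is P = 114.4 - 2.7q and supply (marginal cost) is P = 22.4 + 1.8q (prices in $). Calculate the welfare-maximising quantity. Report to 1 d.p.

q* = 22.7

Social marginal benefit = demand + MEB = 124.6 - 2.7q.
Set SMB = MC: 124.6 - 2.7q = 22.4 + 1.8q → q* = 22.7111.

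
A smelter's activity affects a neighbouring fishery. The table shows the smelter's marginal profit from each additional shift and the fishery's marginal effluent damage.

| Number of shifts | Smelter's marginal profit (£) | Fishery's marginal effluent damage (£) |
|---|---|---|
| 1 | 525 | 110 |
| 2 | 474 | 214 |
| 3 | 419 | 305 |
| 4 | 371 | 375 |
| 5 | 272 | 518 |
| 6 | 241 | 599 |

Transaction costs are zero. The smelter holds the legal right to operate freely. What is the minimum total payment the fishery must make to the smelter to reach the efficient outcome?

Left alone the smelter would choose level 6 (marginal profit stays positive).
Efficient level: k* = 3 (marginal profit ≥ marginal effluent damage through 3).
The fishery must at least cover the smelter's forgone profit from cutting 6→3: 371 + 272 + 241 = 884.

£884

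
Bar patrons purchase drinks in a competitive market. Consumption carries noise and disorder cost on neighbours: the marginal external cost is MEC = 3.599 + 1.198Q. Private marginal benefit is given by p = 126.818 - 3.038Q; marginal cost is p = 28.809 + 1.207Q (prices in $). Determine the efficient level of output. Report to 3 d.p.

Q* = 17.345

Social marginal benefit = demand − MEC = 123.219 - 4.236Q.
Set SMB = MC: 123.219 - 4.236Q = 28.809 + 1.207Q → Q* = 17.3452.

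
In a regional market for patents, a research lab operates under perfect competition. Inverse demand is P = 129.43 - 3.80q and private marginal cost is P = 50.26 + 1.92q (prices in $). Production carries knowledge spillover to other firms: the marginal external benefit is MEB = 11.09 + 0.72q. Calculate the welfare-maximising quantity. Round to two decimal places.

q* = 18.05

Social marginal cost = private MC − MEB = 39.17 + 1.20q.
Set SMC = demand: 39.17 + 1.20q = 129.43 - 3.80q → q* = 18.0520.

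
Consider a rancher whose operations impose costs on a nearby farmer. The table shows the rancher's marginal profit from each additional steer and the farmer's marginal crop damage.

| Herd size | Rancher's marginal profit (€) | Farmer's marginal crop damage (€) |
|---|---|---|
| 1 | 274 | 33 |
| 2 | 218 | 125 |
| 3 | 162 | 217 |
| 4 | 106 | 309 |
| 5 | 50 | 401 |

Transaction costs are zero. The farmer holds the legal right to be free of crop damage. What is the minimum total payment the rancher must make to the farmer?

€158

Efficient level: marginal profit ≥ marginal crop damage through level 2, so k* = 2.
With the farmer holding the right, the rancher must at least compensate total damage at k*: 33 + 125 = 158.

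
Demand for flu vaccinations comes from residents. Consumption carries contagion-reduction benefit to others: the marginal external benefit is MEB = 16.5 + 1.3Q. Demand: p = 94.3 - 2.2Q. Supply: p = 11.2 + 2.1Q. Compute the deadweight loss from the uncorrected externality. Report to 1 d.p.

Market equilibrium (private): 11.2 + 2.1Q = 94.3 - 2.2Q → Q_m = 19.3256.
Social marginal benefit = demand + MEB = 110.8 - 0.9Q.
Set SMB = MC: 110.8 - 0.9Q = 11.2 + 2.1Q → Q* = 33.2000.
The welfare-loss triangle has base |Q_m − Q*| and height MEB(Q_m) (the vertical gap between SMB and MC is zero at Q* and MEB at Q_m).
DWL = ½ × 13.8744 × 41.6233 = 288.7492.

DWL = 288.7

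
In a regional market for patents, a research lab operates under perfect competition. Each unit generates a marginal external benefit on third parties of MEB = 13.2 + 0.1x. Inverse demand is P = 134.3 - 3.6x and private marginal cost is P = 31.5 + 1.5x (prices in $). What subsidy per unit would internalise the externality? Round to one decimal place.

Social marginal cost = private MC − MEB = 18.3 + 1.4x.
Set SMC = demand: 18.3 + 1.4x = 134.3 - 3.6x → x* = 23.2000.
The Pigouvian subsidy equals MEB at x*: 13.2 + 0.1×23.2000 = 15.5200.

subsidy = $15.5 per unit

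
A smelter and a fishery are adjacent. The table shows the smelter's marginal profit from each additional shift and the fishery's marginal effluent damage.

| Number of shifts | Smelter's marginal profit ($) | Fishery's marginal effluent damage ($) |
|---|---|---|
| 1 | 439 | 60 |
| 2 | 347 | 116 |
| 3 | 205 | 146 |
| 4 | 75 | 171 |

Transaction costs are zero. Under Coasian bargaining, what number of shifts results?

Bargaining reaches the level where marginal profit last exceeds marginal effluent damage.
That holds through level 3 (205 ≥ 146) but not at 4 (75 < 171).

3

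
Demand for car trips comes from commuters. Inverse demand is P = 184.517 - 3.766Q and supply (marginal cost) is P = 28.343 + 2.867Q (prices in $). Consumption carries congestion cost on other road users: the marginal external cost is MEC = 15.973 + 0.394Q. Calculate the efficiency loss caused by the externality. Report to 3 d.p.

DWL = $45.364

Market equilibrium (private): 28.343 + 2.867Q = 184.517 - 3.766Q → Q_m = 23.5450.
Social marginal benefit = demand − MEC = 168.544 - 4.160Q.
Set SMB = MC: 168.544 - 4.160Q = 28.343 + 2.867Q → Q* = 19.9518.
The welfare-loss triangle has base |Q_m − Q*| and height MEC(Q_m) (the vertical gap between SMB and MC is zero at Q* and MEC at Q_m).
DWL = ½ × 3.5932 × 25.2497 = 45.3636.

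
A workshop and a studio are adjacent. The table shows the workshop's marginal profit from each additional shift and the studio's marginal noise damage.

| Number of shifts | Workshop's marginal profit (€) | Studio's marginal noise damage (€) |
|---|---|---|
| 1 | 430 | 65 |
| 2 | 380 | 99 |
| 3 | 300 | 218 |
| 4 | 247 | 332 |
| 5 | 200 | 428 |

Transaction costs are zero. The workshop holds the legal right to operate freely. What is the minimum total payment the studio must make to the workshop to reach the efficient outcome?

Left alone the workshop would choose level 5 (marginal profit stays positive).
Efficient level: k* = 3 (marginal profit ≥ marginal noise damage through 3).
The studio must at least cover the workshop's forgone profit from cutting 5→3: 247 + 200 = 447.

€447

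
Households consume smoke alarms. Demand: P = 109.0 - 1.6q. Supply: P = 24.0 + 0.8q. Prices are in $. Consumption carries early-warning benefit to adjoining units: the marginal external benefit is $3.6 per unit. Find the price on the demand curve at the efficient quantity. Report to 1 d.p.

P = $49.9

Social marginal benefit = demand + MEB = 112.6 - 1.6q.
Set SMB = MC: 112.6 - 1.6q = 24.0 + 0.8q → q* = 36.9167.
Consumer price on the demand curve at q*: 109.0 − 1.6×36.9167 = 49.9333.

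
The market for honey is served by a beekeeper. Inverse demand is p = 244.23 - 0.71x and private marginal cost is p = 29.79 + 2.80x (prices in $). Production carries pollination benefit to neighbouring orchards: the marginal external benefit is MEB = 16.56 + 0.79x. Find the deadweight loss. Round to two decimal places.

DWL = $772.46

Market equilibrium (private): 29.79 + 2.80x = 244.23 - 0.71x → x_m = 61.0940.
Social marginal cost = private MC − MEB = 13.23 + 2.01x.
Set SMC = demand: 13.23 + 2.01x = 244.23 - 0.71x → x* = 84.9265.
Between x* and x_m the wedge demand − SMC runs linearly from 0 to MEB(x_m), so the loss is a triangle.
DWL = ½ × 23.8325 × 64.8243 = 772.4626.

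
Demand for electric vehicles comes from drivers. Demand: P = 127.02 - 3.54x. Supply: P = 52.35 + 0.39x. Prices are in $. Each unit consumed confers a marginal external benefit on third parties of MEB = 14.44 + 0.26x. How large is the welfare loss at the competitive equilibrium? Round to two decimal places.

DWL = $51.17

Market equilibrium (private): 52.35 + 0.39x = 127.02 - 3.54x → x_m = 19.0000.
Social marginal benefit = demand + MEB = 141.46 - 3.28x.
Set SMB = MC: 141.46 - 3.28x = 52.35 + 0.39x → x* = 24.2807.
Between x* and x_m the wedge SMB − MC runs linearly from 0 to MEB(x_m), so the loss is a triangle.
DWL = ½ × 5.2807 × 19.3800 = 51.1700.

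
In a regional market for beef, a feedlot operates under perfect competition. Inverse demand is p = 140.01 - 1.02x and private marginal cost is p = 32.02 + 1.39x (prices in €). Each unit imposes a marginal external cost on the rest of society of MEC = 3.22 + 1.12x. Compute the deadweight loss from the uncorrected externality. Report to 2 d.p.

DWL = €404.00

Market equilibrium (private): 32.02 + 1.39x = 140.01 - 1.02x → x_m = 44.8091.
Social marginal cost = private MC + MEC = 35.24 + 2.51x.
Set SMC = demand: 35.24 + 2.51x = 140.01 - 1.02x → x* = 29.6799.
The loss is the area between SMC and demand from x* to x_m; with linear curves that's a triangle of height MEC(x_m).
DWL = ½ × 15.1292 × 53.4062 = 403.9965.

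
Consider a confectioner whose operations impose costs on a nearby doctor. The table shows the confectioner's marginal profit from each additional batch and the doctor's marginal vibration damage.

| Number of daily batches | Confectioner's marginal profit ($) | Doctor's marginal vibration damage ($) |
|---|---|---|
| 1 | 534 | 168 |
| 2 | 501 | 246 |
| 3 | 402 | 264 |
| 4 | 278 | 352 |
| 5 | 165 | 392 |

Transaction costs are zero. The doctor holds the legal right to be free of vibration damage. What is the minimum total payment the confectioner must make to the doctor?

$678

Efficient level: marginal profit ≥ marginal vibration damage through level 3, so k* = 3.
With the doctor holding the right, the confectioner must at least compensate total damage at k*: 168 + 246 + 264 = 678.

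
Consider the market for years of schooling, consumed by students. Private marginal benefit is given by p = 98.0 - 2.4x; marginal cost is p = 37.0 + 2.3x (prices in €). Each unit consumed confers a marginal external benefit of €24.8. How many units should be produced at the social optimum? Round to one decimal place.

Social marginal benefit = demand + MEB = 122.8 - 2.4x.
Set SMB = MC: 122.8 - 2.4x = 37.0 + 2.3x → x* = 18.2553.

x* = 18.3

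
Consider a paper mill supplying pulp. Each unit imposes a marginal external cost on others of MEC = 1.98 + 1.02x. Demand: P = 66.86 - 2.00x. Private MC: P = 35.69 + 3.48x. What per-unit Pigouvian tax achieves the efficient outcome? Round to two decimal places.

tax = 6.56 per unit

Social marginal cost = private MC + MEC = 37.67 + 4.50x.
Set SMC = demand: 37.67 + 4.50x = 66.86 - 2.00x → x* = 4.4908.
The Pigouvian tax equals MEC at x*: 1.98 + 1.02×4.4908 = 6.5606.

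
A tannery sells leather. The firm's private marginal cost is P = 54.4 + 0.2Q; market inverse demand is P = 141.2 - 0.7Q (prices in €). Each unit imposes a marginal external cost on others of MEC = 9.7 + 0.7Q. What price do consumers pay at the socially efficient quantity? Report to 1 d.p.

Social marginal cost = private MC + MEC = 64.1 + 0.9Q.
Set SMC = demand: 64.1 + 0.9Q = 141.2 - 0.7Q → Q* = 48.1875.
Consumer price on the demand curve at Q*: 141.2 − 0.7×48.1875 = 107.4688.

P = €107.5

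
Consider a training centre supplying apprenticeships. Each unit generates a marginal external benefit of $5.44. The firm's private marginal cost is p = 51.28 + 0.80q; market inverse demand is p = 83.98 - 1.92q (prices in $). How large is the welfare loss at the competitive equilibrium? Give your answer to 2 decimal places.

DWL = $5.44

Market equilibrium (private): 51.28 + 0.80q = 83.98 - 1.92q → q_m = 12.0221.
Social marginal cost = private MC − MEB = 45.84 + 0.80q.
Set SMC = demand: 45.84 + 0.80q = 83.98 - 1.92q → q* = 14.0221.
Between q* and q_m the wedge demand − SMC runs linearly from 0 to MEB(q_m), so the loss is a triangle.
DWL = ½ × 2.0000 × 5.4400 = 5.4400.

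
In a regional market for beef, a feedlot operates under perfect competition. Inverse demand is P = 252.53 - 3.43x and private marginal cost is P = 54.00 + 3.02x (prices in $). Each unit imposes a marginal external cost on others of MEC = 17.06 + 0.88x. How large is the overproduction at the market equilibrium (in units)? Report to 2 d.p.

6.02 units

Market equilibrium (private): 54.00 + 3.02x = 252.53 - 3.43x → x_m = 30.7798.
Social marginal cost = private MC + MEC = 71.06 + 3.90x.
Set SMC = demand: 71.06 + 3.90x = 252.53 - 3.43x → x* = 24.7572.
Gap = |30.7798 − 24.7572| = 6.0226.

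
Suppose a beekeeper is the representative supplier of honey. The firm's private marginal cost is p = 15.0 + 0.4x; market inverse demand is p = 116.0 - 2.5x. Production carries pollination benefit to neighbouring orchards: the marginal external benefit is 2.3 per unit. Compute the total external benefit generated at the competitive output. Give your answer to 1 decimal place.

80.1

Market equilibrium (private): 15.0 + 0.4x = 116.0 - 2.5x → x_m = 34.8276.
Total external benefit = MEB × x_m = 2.3 × 34.8276 = 80.1035.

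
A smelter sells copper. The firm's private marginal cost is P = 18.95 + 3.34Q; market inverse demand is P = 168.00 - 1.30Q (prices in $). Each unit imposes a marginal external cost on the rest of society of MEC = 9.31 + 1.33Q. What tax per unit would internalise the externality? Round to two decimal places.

tax = $40.44 per unit

Social marginal cost = private MC + MEC = 28.26 + 4.67Q.
Set SMC = demand: 28.26 + 4.67Q = 168.00 - 1.30Q → Q* = 23.4070.
The Pigouvian tax equals MEC at Q*: 9.31 + 1.33×23.4070 = 40.4413.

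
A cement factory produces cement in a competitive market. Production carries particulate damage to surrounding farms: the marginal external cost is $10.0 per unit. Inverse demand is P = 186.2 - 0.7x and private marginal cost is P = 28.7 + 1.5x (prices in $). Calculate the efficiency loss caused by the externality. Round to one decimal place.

DWL = $22.7

Market equilibrium (private): 28.7 + 1.5x = 186.2 - 0.7x → x_m = 71.5909.
Social marginal cost = private MC + MEC = 38.7 + 1.5x.
Set SMC = demand: 38.7 + 1.5x = 186.2 - 0.7x → x* = 67.0455.
The loss is the area between SMC and demand from x* to x_m; with linear curves that's a triangle of height MEC(x_m).
DWL = ½ × 4.5454 × 10.0000 = 22.7270.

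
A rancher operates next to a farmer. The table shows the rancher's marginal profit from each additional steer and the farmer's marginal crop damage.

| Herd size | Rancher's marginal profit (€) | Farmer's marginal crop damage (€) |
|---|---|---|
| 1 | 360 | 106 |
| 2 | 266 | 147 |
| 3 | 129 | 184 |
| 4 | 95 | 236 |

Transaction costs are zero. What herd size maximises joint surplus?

Bargaining reaches the level where marginal profit last exceeds marginal crop damage.
That holds through level 2 (266 ≥ 147) but not at 3 (129 < 184).

2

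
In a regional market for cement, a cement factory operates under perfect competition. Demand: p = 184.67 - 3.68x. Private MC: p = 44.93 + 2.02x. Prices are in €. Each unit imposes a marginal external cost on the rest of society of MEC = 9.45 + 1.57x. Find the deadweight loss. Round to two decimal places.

DWL = €158.06

Market equilibrium (private): 44.93 + 2.02x = 184.67 - 3.68x → x_m = 24.5158.
Social marginal cost = private MC + MEC = 54.38 + 3.59x.
Set SMC = demand: 54.38 + 3.59x = 184.67 - 3.68x → x* = 17.9216.
The welfare-loss triangle has base |x_m − x*| and height MEC(x_m) (the vertical gap between SMC and demand is zero at x* and MEC at x_m).
DWL = ½ × 6.5942 × 47.9398 = 158.0623.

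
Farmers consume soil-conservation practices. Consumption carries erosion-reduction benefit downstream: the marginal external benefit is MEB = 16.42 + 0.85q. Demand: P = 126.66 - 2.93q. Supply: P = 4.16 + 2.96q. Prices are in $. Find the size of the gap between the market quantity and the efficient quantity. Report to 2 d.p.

6.77 units

Market equilibrium (private): 4.16 + 2.96q = 126.66 - 2.93q → q_m = 20.7980.
Social marginal benefit = demand + MEB = 143.08 - 2.08q.
Set SMB = MC: 143.08 - 2.08q = 4.16 + 2.96q → q* = 27.5635.
Gap = |20.7980 − 27.5635| = 6.7655.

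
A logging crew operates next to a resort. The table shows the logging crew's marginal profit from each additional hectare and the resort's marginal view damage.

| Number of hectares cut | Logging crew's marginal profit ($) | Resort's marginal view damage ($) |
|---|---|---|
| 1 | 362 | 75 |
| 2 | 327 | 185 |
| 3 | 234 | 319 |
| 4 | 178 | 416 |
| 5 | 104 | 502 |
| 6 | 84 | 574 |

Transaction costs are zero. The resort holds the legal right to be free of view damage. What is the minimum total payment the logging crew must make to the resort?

$260

Efficient level: marginal profit ≥ marginal view damage through level 2, so k* = 2.
With the resort holding the right, the logging crew must at least compensate total damage at k*: 75 + 185 = 260.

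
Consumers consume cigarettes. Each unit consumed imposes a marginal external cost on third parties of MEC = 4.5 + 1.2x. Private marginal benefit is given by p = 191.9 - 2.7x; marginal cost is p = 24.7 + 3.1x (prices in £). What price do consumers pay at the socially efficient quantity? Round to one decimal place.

Social marginal benefit = demand − MEC = 187.4 - 3.9x.
Set SMB = MC: 187.4 - 3.9x = 24.7 + 3.1x → x* = 23.2429.
Consumer price on the demand curve at x*: 191.9 − 2.7×23.2429 = 129.1442.

P = £129.1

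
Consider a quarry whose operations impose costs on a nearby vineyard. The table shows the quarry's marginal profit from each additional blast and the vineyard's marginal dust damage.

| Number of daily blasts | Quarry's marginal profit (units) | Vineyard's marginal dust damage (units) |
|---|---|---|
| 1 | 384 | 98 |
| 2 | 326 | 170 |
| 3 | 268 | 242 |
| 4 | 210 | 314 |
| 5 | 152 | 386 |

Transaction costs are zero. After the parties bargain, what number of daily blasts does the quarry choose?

3

Bargaining reaches the level where marginal profit last exceeds marginal dust damage.
That holds through level 3 (268 ≥ 242) but not at 4 (210 < 314).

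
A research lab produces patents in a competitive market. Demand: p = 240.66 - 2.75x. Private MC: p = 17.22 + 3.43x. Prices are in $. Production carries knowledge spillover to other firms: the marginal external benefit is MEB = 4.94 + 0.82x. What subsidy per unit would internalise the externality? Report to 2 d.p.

Social marginal cost = private MC − MEB = 12.28 + 2.61x.
Set SMC = demand: 12.28 + 2.61x = 240.66 - 2.75x → x* = 42.6082.
The Pigouvian subsidy equals MEB at x*: 4.94 + 0.82×42.6082 = 39.8787.

subsidy = $39.88 per unit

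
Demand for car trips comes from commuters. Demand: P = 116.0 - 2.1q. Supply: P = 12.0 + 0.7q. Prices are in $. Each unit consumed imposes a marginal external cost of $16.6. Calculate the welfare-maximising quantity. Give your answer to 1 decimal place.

q* = 31.2

Social marginal benefit = demand − MEC = 99.4 - 2.1q.
Set SMB = MC: 99.4 - 2.1q = 12.0 + 0.7q → q* = 31.2143.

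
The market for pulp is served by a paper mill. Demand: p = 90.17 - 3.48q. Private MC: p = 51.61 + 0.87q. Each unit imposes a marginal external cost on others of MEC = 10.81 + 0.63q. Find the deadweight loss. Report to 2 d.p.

Market equilibrium (private): 51.61 + 0.87q = 90.17 - 3.48q → q_m = 8.8644.
Social marginal cost = private MC + MEC = 62.42 + 1.50q.
Set SMC = demand: 62.42 + 1.50q = 90.17 - 3.48q → q* = 5.5723.
Between q* and q_m the wedge SMC − demand runs linearly from 0 to MEC(q_m), so the loss is a triangle.
DWL = ½ × 3.2921 × 16.3946 = 26.9863.

DWL = 26.99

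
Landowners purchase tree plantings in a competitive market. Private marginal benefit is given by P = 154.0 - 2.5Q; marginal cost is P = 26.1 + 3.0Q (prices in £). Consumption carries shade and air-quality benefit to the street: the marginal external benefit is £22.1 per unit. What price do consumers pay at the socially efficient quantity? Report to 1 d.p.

Social marginal benefit = demand + MEB = 176.1 - 2.5Q.
Set SMB = MC: 176.1 - 2.5Q = 26.1 + 3.0Q → Q* = 27.2727.
Consumer price on the demand curve at Q*: 154.0 − 2.5×27.2727 = 85.8183.

P = £85.8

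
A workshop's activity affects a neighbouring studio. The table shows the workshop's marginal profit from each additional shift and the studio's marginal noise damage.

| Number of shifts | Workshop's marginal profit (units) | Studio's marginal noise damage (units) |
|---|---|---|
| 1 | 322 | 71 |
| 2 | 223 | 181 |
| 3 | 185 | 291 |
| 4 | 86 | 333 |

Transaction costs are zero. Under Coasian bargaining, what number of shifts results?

2

Bargaining reaches the level where marginal profit last exceeds marginal noise damage.
That holds through level 2 (223 ≥ 181) but not at 3 (185 < 291).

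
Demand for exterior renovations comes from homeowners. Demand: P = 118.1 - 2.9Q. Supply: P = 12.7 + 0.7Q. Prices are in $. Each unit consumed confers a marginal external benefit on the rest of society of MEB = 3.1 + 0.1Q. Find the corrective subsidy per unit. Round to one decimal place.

Social marginal benefit = demand + MEB = 121.2 - 2.8Q.
Set SMB = MC: 121.2 - 2.8Q = 12.7 + 0.7Q → Q* = 31.0000.
The Pigouvian subsidy equals MEB at Q*: 3.1 + 0.1×31.0000 = 6.2000.

subsidy = $6.2 per unit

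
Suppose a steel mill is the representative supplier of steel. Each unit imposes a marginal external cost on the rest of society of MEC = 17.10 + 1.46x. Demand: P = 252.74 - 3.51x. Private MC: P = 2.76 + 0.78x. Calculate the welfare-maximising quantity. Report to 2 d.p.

x* = 40.50

Social marginal cost = private MC + MEC = 19.86 + 2.24x.
Set SMC = demand: 19.86 + 2.24x = 252.74 - 3.51x → x* = 40.5009.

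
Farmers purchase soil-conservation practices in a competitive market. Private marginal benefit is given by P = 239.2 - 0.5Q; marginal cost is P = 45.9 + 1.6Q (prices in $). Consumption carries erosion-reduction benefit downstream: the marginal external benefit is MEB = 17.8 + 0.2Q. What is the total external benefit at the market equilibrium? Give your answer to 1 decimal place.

Market equilibrium (private): 45.9 + 1.6Q = 239.2 - 0.5Q → Q_m = 92.0476.
Total external benefit = ∫₀^{Q_m} (17.8 + 0.2Q) dQ = 17.8×92.0476 + ½×0.2×92.0476² = 2485.7233.

$2485.7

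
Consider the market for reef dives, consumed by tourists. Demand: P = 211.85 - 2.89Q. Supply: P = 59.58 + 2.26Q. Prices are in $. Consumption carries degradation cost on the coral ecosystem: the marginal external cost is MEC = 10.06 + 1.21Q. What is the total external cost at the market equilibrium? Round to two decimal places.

$826.34

Market equilibrium (private): 59.58 + 2.26Q = 211.85 - 2.89Q → Q_m = 29.5670.
Total external cost = ∫₀^{Q_m} (10.06 + 1.21Q) dQ = 10.06×29.5670 + ½×1.21×29.5670² = 826.3396.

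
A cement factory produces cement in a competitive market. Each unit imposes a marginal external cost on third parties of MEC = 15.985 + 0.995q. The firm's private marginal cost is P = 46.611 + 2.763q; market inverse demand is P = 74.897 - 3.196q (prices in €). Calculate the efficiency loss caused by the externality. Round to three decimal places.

Market equilibrium (private): 46.611 + 2.763q = 74.897 - 3.196q → q_m = 4.7468.
Social marginal cost = private MC + MEC = 62.596 + 3.758q.
Set SMC = demand: 62.596 + 3.758q = 74.897 - 3.196q → q* = 1.7689.
Between q* and q_m the wedge SMC − demand runs linearly from 0 to MEC(q_m), so the loss is a triangle.
DWL = ½ × 2.9779 × 20.7080 = 30.8332.

DWL = €30.833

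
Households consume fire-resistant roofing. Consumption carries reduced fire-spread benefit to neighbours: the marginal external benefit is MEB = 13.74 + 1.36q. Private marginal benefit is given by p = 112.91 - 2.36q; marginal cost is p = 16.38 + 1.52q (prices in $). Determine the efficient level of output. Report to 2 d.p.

Social marginal benefit = demand + MEB = 126.65 - q.
Set SMB = MC: 126.65 - q = 16.38 + 1.52q → q* = 43.7579.

q* = 43.76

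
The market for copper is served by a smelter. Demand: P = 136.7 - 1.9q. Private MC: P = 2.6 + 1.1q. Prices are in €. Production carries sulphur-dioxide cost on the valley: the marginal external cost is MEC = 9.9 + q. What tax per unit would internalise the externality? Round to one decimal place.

Social marginal cost = private MC + MEC = 12.5 + 2.1q.
Set SMC = demand: 12.5 + 2.1q = 136.7 - 1.9q → q* = 31.0500.
The Pigouvian tax equals MEC at q*: 9.9 + 1.0×31.0500 = 40.9500.

tax = €41.0 per unit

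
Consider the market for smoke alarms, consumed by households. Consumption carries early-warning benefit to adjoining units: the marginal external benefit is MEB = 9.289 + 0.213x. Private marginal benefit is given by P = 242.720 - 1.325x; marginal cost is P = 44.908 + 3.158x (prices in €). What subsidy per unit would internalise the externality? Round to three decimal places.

Social marginal benefit = demand + MEB = 252.009 - 1.112x.
Set SMB = MC: 252.009 - 1.112x = 44.908 + 3.158x → x* = 48.5014.
The Pigouvian subsidy equals MEB at x*: 9.289 + 0.213×48.5014 = 19.6198.

subsidy = €19.620 per unit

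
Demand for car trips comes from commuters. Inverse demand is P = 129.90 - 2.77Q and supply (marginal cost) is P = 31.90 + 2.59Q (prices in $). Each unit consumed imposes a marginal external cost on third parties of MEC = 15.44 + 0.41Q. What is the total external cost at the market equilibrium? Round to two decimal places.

Market equilibrium (private): 31.90 + 2.59Q = 129.90 - 2.77Q → Q_m = 18.2836.
Total external cost = ∫₀^{Q_m} (15.44 + 0.41Q) dQ = 15.44×18.2836 + ½×0.41×18.2836² = 350.8282.

$350.83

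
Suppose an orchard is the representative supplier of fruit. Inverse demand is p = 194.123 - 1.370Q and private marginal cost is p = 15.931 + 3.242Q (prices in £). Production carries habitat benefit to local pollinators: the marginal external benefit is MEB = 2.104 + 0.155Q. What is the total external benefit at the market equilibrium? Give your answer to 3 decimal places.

Market equilibrium (private): 15.931 + 3.242Q = 194.123 - 1.370Q → Q_m = 38.6366.
Total external benefit = ∫₀^{Q_m} (2.104 + 0.155Q) dQ = 2.104×38.6366 + ½×0.155×38.6366² = 196.9824.

£196.982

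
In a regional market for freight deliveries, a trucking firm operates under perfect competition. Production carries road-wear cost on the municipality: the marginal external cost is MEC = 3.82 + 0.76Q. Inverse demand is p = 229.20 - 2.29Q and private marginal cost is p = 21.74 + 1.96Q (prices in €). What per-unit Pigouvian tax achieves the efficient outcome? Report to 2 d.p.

tax = €34.71 per unit

Social marginal cost = private MC + MEC = 25.56 + 2.72Q.
Set SMC = demand: 25.56 + 2.72Q = 229.20 - 2.29Q → Q* = 40.6467.
The Pigouvian tax equals MEC at Q*: 3.82 + 0.76×40.6467 = 34.7115.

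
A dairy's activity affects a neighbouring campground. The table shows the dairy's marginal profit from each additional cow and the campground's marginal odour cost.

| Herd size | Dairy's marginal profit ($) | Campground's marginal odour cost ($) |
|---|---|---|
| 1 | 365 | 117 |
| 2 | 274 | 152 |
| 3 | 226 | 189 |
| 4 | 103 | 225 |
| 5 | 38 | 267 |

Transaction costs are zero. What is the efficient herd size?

Bargaining reaches the level where marginal profit last exceeds marginal odour cost.
That holds through level 3 (226 ≥ 189) but not at 4 (103 < 225).

3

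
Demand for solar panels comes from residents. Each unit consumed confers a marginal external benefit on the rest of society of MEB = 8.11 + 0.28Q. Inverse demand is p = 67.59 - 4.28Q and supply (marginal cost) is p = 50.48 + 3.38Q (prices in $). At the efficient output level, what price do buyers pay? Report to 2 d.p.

Social marginal benefit = demand + MEB = 75.70 - 4.00Q.
Set SMB = MC: 75.70 - 4.00Q = 50.48 + 3.38Q → Q* = 3.4173.
Consumer price on the demand curve at Q*: 67.59 − 4.28×3.4173 = 52.9640.

P = $52.96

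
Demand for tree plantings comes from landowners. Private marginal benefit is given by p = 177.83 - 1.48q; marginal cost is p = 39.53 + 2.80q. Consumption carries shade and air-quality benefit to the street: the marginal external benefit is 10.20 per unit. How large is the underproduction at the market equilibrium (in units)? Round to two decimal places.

2.38 units

Market equilibrium (private): 39.53 + 2.80q = 177.83 - 1.48q → q_m = 32.3131.
Social marginal benefit = demand + MEB = 188.03 - 1.48q.
Set SMB = MC: 188.03 - 1.48q = 39.53 + 2.80q → q* = 34.6963.
Gap = |32.3131 − 34.6963| = 2.3832.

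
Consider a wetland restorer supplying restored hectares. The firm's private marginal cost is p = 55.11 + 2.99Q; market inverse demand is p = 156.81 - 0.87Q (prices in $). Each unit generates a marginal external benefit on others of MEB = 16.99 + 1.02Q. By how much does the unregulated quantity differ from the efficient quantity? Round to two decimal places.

15.45 units

Market equilibrium (private): 55.11 + 2.99Q = 156.81 - 0.87Q → Q_m = 26.3472.
Social marginal cost = private MC − MEB = 38.12 + 1.97Q.
Set SMC = demand: 38.12 + 1.97Q = 156.81 - 0.87Q → Q* = 41.7923.
Gap = |26.3472 − 41.7923| = 15.4451.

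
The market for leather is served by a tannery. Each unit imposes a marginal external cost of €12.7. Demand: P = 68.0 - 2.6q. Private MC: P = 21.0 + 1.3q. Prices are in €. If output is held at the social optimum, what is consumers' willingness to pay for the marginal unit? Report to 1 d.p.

P = €45.1

Social marginal cost = private MC + MEC = 33.7 + 1.3q.
Set SMC = demand: 33.7 + 1.3q = 68.0 - 2.6q → q* = 8.7949.
Consumer price on the demand curve at q*: 68.0 − 2.6×8.7949 = 45.1333.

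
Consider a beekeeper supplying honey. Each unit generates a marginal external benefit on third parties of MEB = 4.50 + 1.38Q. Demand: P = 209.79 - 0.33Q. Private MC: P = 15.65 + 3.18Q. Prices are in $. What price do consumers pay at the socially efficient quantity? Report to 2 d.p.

Social marginal cost = private MC − MEB = 11.15 + 1.80Q.
Set SMC = demand: 11.15 + 1.80Q = 209.79 - 0.33Q → Q* = 93.2582.
Consumer price on the demand curve at Q*: 209.79 − 0.33×93.2582 = 179.0148.

P = $179.01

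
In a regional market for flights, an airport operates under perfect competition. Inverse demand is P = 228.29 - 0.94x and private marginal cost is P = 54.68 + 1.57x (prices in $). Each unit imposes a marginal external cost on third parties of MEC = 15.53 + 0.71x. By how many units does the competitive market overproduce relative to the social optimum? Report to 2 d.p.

Market equilibrium (private): 54.68 + 1.57x = 228.29 - 0.94x → x_m = 69.1673.
Social marginal cost = private MC + MEC = 70.21 + 2.28x.
Set SMC = demand: 70.21 + 2.28x = 228.29 - 0.94x → x* = 49.0932.
Gap = |69.1673 − 49.0932| = 20.0741.

20.07 units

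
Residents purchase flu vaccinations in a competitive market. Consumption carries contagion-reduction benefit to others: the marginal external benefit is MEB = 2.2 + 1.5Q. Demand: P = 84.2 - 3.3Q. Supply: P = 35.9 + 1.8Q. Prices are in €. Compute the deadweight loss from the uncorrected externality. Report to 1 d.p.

Market equilibrium (private): 35.9 + 1.8Q = 84.2 - 3.3Q → Q_m = 9.4706.
Social marginal benefit = demand + MEB = 86.4 - 1.8Q.
Set SMB = MC: 86.4 - 1.8Q = 35.9 + 1.8Q → Q* = 14.0278.
The loss is the area between SMB and MC from Q* to Q_m; with linear curves that's a triangle of height MEB(Q_m).
DWL = ½ × 4.5572 × 16.4059 = 37.3825.

DWL = €37.4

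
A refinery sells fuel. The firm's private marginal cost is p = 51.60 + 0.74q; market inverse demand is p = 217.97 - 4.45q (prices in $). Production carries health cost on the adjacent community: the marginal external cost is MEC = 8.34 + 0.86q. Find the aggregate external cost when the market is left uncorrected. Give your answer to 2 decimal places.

$709.21

Market equilibrium (private): 51.60 + 0.74q = 217.97 - 4.45q → q_m = 32.0559.
Total external cost = ∫₀^{q_m} (8.34 + 0.86q) dq = 8.34×32.0559 + ½×0.86×32.0559² = 709.2059.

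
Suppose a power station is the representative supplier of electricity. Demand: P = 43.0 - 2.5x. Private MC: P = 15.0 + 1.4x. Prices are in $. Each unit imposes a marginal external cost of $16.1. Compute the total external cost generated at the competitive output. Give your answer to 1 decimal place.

$115.6

Market equilibrium (private): 15.0 + 1.4x = 43.0 - 2.5x → x_m = 7.1795.
Total external cost = MEC × x_m = 16.1 × 7.1795 = 115.5900.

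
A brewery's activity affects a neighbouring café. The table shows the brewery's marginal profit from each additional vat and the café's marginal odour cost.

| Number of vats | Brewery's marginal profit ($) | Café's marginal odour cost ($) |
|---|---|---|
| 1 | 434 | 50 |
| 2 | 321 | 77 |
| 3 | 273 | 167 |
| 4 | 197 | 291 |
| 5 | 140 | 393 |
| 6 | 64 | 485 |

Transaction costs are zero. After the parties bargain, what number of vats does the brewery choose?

3

Bargaining reaches the level where marginal profit last exceeds marginal odour cost.
That holds through level 3 (273 ≥ 167) but not at 4 (197 < 291).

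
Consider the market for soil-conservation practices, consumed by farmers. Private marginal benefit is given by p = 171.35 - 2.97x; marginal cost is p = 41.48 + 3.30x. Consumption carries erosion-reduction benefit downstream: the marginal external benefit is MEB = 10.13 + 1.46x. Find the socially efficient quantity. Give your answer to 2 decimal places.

Social marginal benefit = demand + MEB = 181.48 - 1.51x.
Set SMB = MC: 181.48 - 1.51x = 41.48 + 3.30x → x* = 29.1060.

x* = 29.11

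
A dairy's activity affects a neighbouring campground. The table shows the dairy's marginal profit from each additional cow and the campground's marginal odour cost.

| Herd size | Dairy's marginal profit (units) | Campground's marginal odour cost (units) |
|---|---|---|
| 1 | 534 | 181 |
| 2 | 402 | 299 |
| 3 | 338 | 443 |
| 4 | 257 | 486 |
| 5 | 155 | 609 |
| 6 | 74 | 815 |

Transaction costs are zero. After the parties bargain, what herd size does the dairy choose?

2

Bargaining reaches the level where marginal profit last exceeds marginal odour cost.
That holds through level 2 (402 ≥ 299) but not at 3 (338 < 443).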